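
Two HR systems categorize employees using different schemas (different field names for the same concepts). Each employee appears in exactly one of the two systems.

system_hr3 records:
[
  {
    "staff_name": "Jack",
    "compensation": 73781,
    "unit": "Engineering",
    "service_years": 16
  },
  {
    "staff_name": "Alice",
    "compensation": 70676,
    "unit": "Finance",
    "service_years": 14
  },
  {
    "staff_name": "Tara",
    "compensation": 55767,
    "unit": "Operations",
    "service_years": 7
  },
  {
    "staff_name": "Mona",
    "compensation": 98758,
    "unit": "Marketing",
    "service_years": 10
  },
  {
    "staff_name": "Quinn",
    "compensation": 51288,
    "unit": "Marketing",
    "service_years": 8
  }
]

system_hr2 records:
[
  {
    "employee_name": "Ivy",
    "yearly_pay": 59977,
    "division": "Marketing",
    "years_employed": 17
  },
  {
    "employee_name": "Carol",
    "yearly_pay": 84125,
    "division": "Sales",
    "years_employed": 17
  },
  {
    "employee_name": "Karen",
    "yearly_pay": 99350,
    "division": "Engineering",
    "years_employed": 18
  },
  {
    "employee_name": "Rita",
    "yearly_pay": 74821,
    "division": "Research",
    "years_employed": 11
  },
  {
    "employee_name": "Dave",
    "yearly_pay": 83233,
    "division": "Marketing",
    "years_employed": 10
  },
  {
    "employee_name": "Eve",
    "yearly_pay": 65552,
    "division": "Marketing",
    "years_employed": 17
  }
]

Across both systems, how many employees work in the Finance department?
1

Schema mapping: "unit" (system_hr3) = "division" (system_hr2) = department

Finance employees in system_hr3: 1
Finance employees in system_hr2: 0

Total in Finance: 1 + 0 = 1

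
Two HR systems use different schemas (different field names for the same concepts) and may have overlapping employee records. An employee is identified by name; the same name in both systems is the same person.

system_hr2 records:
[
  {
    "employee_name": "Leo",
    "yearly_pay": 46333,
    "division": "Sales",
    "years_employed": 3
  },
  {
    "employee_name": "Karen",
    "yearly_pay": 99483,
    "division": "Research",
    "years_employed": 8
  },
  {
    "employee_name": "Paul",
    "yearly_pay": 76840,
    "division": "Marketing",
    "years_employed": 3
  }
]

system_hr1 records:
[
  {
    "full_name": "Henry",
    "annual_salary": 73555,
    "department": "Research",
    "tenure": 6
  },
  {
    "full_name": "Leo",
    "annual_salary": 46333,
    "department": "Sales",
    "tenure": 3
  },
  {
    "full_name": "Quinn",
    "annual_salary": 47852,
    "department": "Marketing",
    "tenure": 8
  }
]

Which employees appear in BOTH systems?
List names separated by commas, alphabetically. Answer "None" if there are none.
Leo

Schema mapping: "employee_name" (system_hr2) = "full_name" (system_hr1) = employee name

Names in system_hr2: ['Karen', 'Leo', 'Paul']
Names in system_hr1: ['Henry', 'Leo', 'Quinn']

Intersection: ['Leo']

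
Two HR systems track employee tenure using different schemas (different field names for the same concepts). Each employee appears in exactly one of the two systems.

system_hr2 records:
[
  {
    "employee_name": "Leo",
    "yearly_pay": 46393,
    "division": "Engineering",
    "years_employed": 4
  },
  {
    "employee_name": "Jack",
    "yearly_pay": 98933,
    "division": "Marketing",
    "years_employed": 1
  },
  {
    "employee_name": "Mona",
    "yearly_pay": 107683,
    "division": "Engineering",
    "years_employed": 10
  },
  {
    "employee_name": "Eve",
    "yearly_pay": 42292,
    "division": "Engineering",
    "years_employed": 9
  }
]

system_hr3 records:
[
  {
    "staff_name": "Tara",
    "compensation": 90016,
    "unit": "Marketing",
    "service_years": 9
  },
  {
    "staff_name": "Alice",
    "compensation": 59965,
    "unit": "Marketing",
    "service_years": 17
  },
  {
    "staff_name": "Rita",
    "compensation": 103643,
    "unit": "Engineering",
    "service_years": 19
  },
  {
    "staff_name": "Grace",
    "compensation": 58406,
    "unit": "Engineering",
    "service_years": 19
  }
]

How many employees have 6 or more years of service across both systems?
6

Reconcile schemas: "years_employed" (system_hr2) = "service_years" (system_hr3) = years of service

From system_hr2: 2 employees with >= 6 years
From system_hr3: 4 employees with >= 6 years

Total: 2 + 4 = 6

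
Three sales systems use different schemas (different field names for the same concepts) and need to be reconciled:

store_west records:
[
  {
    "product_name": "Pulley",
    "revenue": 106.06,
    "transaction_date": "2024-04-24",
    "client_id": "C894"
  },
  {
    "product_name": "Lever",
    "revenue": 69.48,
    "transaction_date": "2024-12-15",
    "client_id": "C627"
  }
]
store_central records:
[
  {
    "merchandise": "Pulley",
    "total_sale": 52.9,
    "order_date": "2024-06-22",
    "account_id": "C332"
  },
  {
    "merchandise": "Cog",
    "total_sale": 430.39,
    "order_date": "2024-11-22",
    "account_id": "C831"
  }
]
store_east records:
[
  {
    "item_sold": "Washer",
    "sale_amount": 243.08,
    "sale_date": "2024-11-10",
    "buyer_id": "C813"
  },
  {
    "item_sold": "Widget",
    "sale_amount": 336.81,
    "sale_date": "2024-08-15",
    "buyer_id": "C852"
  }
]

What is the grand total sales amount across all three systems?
1238.72

Schema reconciliation - all amount fields map to sale amount:

store_west (revenue): 175.54
store_central (total_sale): 483.29
store_east (sale_amount): 579.89

Grand total: 1238.72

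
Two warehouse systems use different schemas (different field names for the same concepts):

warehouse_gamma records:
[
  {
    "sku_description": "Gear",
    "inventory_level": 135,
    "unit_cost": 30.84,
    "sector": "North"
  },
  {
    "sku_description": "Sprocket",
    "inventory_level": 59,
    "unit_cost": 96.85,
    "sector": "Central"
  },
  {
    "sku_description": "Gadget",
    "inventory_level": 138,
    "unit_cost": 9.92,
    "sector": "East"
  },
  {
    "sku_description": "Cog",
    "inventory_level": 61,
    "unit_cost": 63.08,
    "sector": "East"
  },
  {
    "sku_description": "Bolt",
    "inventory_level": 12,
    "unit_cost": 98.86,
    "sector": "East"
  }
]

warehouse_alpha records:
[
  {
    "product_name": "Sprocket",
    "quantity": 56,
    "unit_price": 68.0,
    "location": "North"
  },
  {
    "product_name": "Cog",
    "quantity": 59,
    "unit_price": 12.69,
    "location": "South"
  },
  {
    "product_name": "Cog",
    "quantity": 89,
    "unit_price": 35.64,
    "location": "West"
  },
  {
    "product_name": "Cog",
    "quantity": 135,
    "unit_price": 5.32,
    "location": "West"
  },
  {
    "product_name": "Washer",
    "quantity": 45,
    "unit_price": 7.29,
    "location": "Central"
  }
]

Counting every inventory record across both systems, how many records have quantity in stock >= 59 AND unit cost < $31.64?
4

Schema mappings:
- "inventory_level" (warehouse_gamma) = "quantity" (warehouse_alpha) = quantity
- "unit_cost" (warehouse_gamma) = "unit_price" (warehouse_alpha) = unit cost

Records meeting both conditions in warehouse_gamma: 2
Records meeting both conditions in warehouse_alpha: 2

Total: 2 + 2 = 4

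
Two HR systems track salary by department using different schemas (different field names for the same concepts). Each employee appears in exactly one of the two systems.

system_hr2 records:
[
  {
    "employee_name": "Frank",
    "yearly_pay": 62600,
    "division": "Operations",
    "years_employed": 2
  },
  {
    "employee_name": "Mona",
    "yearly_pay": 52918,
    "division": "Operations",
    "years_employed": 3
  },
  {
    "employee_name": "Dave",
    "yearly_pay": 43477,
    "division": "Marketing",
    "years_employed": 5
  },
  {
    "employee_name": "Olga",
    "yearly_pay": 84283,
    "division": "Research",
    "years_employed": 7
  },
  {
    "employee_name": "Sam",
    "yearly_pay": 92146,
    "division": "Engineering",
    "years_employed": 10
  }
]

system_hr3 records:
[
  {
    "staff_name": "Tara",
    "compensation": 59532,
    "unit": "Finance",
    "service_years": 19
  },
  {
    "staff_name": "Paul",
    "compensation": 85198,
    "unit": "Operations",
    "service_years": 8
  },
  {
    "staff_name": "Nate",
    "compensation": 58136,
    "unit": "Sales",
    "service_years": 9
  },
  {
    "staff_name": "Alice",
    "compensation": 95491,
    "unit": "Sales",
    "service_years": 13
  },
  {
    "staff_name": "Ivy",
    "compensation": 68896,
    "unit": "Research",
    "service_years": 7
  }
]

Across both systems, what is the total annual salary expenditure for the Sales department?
153627

Schema mappings:
- "division" (system_hr2) = "unit" (system_hr3) = department
- "yearly_pay" (system_hr2) = "compensation" (system_hr3) = salary

Sales salaries from system_hr2: 0
Sales salaries from system_hr3: 153627

Total: 0 + 153627 = 153627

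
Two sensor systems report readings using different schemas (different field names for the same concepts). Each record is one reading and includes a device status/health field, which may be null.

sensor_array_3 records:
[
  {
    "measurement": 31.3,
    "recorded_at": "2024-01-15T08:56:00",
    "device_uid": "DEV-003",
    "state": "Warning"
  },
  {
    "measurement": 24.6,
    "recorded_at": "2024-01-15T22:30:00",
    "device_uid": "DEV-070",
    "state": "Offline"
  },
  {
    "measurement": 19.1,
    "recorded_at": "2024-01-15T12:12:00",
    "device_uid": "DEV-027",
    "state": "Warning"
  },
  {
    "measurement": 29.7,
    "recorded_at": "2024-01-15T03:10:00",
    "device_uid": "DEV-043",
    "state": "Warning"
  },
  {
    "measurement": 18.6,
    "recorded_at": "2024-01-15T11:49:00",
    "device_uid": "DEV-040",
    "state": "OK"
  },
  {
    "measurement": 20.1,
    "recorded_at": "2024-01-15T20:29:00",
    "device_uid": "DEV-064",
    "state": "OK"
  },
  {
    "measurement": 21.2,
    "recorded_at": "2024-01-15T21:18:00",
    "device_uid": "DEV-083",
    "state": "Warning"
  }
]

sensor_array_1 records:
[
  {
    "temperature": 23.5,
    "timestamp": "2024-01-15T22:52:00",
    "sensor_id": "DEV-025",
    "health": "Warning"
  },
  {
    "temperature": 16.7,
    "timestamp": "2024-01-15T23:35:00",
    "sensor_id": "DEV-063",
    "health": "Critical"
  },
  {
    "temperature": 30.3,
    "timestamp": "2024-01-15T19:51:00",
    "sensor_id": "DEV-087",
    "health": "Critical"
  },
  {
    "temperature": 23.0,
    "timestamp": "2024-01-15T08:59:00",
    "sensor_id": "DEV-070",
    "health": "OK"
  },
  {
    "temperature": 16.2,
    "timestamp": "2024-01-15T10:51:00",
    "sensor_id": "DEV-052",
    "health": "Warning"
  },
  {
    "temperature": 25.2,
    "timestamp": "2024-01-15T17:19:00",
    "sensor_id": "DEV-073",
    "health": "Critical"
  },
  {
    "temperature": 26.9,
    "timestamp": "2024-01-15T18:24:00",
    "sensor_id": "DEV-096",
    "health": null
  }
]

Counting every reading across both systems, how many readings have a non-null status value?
13

Schema mapping: "state" (sensor_array_3) = "health" (sensor_array_1) = status

Non-null in sensor_array_3: 7
Non-null in sensor_array_1: 6

Total non-null: 7 + 6 = 13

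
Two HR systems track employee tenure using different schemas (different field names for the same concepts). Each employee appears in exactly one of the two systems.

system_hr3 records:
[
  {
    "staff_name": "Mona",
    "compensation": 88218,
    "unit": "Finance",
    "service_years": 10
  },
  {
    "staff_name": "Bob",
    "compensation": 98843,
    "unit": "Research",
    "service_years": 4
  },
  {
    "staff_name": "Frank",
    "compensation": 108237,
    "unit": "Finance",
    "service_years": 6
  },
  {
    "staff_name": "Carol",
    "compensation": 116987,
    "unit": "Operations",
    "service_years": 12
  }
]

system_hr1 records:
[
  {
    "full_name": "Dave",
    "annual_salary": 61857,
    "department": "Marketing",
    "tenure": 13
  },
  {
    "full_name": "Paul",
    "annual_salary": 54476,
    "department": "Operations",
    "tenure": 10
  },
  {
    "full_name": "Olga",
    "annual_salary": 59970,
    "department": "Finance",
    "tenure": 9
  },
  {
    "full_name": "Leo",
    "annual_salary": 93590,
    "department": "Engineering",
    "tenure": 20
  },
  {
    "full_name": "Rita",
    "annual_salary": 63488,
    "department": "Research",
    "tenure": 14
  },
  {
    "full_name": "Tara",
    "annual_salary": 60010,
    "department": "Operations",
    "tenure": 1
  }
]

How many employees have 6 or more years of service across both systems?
8

Reconcile schemas: "service_years" (system_hr3) = "tenure" (system_hr1) = years of service

From system_hr3: 3 employees with >= 6 years
From system_hr1: 5 employees with >= 6 years

Total: 3 + 5 = 8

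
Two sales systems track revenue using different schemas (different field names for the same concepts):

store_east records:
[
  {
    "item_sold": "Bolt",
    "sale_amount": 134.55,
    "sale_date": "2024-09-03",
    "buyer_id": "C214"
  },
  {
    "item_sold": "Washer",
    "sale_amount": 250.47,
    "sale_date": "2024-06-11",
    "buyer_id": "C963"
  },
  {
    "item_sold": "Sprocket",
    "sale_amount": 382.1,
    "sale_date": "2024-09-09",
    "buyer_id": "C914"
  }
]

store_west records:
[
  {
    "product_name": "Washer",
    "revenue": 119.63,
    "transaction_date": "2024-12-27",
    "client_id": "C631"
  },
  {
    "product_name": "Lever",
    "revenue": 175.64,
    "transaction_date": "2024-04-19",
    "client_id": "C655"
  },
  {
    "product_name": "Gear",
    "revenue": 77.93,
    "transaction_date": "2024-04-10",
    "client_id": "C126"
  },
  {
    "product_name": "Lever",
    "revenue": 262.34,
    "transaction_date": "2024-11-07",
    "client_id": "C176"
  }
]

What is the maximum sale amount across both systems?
382.1

Reconcile: "sale_amount" (store_east) = "revenue" (store_west) = sale amount

Maximum in store_east: 382.1
Maximum in store_west: 262.34

Overall maximum: max(382.1, 262.34) = 382.1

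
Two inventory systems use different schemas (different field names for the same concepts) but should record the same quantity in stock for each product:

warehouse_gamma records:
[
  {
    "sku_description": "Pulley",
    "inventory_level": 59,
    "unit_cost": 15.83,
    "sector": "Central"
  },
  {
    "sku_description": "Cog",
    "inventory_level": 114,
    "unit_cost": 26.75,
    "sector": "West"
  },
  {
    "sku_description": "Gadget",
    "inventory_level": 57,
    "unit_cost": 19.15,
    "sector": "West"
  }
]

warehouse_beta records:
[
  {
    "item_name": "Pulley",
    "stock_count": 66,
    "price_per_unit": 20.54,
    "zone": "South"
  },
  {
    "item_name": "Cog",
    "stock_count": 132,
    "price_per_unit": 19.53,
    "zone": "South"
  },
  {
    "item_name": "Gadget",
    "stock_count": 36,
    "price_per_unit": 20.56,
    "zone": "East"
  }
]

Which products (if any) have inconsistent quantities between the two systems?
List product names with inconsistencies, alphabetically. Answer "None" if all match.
Cog, Gadget, Pulley

Schema mappings:
- "sku_description" (warehouse_gamma) = "item_name" (warehouse_beta) = product name
- "inventory_level" (warehouse_gamma) = "stock_count" (warehouse_beta) = quantity

Comparison:
  Pulley: 59 vs 66 - MISMATCH
  Cog: 114 vs 132 - MISMATCH
  Gadget: 57 vs 36 - MISMATCH

Products with inconsistencies: Cog, Gadget, Pulley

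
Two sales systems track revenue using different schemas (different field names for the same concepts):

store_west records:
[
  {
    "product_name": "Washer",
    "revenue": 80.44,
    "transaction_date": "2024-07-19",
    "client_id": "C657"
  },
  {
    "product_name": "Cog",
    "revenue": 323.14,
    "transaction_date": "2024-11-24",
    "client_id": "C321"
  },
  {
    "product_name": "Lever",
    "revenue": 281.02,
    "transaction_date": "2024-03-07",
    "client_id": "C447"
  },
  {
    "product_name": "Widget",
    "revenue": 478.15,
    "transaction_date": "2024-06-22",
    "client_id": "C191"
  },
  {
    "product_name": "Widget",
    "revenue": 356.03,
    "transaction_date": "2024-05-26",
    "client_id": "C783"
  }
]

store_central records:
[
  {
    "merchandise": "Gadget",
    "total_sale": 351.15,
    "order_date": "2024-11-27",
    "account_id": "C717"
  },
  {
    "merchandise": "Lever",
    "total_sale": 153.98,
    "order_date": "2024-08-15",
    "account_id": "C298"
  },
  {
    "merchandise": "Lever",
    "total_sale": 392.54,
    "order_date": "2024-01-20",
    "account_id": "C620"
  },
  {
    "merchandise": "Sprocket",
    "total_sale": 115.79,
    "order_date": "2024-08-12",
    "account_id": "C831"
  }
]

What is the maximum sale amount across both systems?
478.15

Reconcile: "revenue" (store_west) = "total_sale" (store_central) = sale amount

Maximum in store_west: 478.15
Maximum in store_central: 392.54

Overall maximum: max(478.15, 392.54) = 478.15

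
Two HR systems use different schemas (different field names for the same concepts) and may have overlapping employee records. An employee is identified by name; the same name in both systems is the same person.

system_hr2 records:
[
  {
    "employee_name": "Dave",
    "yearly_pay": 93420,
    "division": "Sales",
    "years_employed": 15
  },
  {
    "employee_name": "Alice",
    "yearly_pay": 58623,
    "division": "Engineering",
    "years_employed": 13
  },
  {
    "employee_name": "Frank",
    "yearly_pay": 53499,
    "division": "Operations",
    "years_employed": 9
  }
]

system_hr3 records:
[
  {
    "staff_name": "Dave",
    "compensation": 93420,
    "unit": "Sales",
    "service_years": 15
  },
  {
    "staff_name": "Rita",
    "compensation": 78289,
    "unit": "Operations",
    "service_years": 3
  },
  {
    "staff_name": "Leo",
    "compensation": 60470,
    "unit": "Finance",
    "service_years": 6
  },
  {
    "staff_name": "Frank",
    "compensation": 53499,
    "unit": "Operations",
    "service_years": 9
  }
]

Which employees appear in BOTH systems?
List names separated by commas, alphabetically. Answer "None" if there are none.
Dave, Frank

Schema mapping: "employee_name" (system_hr2) = "staff_name" (system_hr3) = employee name

Names in system_hr2: ['Alice', 'Dave', 'Frank']
Names in system_hr3: ['Dave', 'Frank', 'Leo', 'Rita']

Intersection: ['Dave', 'Frank']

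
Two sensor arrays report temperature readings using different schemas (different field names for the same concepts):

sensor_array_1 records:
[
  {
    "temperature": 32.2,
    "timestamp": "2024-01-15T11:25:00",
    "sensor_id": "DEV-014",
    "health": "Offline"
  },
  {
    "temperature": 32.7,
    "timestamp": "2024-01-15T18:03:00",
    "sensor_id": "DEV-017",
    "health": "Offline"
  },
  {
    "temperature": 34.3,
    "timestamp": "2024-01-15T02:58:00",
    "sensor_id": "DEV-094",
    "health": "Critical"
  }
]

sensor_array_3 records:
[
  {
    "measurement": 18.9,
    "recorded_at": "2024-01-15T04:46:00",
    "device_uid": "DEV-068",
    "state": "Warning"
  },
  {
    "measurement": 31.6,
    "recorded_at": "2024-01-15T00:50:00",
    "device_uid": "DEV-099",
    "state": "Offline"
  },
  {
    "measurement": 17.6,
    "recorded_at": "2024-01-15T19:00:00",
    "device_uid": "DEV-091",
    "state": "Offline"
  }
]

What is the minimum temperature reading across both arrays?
17.6

Schema mapping: "temperature" (sensor_array_1) = "measurement" (sensor_array_3) = temperature reading

Minimum in sensor_array_1: 32.2
Minimum in sensor_array_3: 17.6

Overall minimum: min(32.2, 17.6) = 17.6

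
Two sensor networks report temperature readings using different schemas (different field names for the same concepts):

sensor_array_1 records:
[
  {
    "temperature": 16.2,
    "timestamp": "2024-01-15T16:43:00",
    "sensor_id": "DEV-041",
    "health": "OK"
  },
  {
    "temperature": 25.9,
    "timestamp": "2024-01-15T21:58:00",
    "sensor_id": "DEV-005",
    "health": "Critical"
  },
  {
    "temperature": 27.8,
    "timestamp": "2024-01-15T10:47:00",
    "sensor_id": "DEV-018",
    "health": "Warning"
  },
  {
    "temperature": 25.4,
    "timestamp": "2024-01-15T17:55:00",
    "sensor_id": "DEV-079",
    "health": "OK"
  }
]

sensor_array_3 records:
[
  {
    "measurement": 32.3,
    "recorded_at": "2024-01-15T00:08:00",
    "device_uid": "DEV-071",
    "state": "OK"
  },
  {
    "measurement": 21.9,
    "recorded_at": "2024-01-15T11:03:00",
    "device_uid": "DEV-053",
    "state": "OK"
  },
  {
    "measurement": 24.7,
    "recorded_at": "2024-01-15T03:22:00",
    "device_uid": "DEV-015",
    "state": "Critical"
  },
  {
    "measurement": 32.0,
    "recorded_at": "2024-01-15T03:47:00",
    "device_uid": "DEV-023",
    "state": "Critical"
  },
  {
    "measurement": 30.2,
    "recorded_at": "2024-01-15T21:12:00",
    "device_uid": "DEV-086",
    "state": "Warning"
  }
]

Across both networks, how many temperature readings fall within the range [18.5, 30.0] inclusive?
5

Schema mapping: "temperature" (sensor_array_1) = "measurement" (sensor_array_3) = temperature

Readings in [18.5, 30.0] from sensor_array_1: 3
Readings in [18.5, 30.0] from sensor_array_3: 2

Total count: 3 + 2 = 5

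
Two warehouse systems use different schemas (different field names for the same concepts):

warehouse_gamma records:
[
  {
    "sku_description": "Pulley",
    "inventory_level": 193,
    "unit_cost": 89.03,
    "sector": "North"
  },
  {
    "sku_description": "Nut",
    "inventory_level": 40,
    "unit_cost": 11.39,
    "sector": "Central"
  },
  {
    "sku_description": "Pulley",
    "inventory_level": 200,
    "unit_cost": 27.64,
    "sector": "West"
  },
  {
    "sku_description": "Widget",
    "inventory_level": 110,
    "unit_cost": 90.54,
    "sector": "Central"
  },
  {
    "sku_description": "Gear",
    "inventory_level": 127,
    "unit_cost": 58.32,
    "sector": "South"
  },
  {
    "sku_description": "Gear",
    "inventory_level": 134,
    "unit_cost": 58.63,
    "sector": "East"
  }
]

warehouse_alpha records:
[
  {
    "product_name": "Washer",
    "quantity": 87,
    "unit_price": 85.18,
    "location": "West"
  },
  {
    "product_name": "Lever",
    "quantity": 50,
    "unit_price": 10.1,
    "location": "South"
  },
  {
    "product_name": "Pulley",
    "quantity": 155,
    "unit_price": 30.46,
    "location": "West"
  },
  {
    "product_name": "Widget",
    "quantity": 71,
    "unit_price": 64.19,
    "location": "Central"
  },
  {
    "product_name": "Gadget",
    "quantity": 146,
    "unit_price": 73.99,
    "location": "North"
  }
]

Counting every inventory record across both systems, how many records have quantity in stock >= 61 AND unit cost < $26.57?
0

Schema mappings:
- "inventory_level" (warehouse_gamma) = "quantity" (warehouse_alpha) = quantity
- "unit_cost" (warehouse_gamma) = "unit_price" (warehouse_alpha) = unit cost

Records meeting both conditions in warehouse_gamma: 0
Records meeting both conditions in warehouse_alpha: 0

Total: 0 + 0 = 0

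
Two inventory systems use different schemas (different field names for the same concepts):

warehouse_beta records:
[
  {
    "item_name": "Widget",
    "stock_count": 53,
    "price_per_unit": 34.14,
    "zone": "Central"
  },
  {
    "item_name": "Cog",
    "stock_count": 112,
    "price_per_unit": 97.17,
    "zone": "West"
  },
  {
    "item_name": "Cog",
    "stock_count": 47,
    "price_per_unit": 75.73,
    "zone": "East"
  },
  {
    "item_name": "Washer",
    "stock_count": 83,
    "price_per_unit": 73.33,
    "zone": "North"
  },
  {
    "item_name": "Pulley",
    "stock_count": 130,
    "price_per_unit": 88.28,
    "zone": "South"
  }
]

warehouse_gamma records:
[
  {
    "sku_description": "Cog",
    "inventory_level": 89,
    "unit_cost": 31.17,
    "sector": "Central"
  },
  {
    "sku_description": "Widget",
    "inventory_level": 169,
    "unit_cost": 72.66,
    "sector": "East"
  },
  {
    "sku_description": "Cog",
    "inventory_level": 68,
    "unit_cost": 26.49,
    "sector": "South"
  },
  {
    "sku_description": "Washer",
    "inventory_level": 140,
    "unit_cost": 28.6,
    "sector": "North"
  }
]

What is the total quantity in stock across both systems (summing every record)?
891

To reconcile these schemas, identify the field holding the quantity in stock in each system:
1. In warehouse_beta it is "stock_count"
2. In warehouse_gamma it is "inventory_level"

From warehouse_beta: 53 + 112 + 47 + 83 + 130 = 425
From warehouse_gamma: 89 + 169 + 68 + 140 = 466

Total: 425 + 466 = 891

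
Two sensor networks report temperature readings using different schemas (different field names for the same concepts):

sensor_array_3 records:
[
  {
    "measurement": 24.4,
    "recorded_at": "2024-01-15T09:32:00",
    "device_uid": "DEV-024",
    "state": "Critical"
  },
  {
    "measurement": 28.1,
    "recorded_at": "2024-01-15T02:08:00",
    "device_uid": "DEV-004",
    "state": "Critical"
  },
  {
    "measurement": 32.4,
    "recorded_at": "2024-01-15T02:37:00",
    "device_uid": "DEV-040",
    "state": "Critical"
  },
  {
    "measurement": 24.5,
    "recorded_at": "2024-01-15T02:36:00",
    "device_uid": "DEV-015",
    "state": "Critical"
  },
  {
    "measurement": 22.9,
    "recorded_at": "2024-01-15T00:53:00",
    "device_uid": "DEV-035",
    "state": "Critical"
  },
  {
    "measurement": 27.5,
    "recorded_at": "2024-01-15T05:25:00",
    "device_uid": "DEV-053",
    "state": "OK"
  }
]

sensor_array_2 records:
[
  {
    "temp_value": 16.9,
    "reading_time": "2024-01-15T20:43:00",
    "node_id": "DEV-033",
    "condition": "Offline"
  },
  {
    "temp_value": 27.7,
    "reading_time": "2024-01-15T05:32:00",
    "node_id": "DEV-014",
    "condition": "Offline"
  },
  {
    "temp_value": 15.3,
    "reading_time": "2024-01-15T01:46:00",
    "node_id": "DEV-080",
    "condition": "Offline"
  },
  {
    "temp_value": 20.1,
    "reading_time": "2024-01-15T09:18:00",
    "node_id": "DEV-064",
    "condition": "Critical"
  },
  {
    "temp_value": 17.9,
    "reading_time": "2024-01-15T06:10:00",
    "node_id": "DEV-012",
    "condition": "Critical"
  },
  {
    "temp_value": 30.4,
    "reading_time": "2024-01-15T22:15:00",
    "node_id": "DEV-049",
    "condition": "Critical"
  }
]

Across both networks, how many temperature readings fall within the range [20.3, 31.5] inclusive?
7

Schema mapping: "measurement" (sensor_array_3) = "temp_value" (sensor_array_2) = temperature

Readings in [20.3, 31.5] from sensor_array_3: 5
Readings in [20.3, 31.5] from sensor_array_2: 2

Total count: 5 + 2 = 7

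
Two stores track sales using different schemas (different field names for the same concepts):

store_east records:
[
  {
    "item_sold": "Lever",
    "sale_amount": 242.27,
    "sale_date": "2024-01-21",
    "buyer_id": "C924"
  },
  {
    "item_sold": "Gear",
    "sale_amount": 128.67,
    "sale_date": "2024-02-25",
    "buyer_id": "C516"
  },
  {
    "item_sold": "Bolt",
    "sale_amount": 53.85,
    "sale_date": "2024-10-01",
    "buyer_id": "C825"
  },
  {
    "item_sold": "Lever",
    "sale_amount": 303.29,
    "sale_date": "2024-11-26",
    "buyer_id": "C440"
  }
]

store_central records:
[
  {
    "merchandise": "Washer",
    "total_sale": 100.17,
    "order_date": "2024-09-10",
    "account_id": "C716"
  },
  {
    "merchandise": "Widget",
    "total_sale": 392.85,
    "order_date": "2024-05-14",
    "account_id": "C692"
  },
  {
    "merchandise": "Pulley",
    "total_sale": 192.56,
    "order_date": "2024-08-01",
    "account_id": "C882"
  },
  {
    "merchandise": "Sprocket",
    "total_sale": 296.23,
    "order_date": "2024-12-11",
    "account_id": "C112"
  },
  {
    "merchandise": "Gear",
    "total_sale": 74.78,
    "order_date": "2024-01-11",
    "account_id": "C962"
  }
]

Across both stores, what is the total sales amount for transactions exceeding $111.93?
1555.87

Schema mapping: "sale_amount" (store_east) = "total_sale" (store_central) = sale amount

Sum of sales > $111.93 in store_east: 674.23
Sum of sales > $111.93 in store_central: 881.64

Total: 674.23 + 881.64 = 1555.87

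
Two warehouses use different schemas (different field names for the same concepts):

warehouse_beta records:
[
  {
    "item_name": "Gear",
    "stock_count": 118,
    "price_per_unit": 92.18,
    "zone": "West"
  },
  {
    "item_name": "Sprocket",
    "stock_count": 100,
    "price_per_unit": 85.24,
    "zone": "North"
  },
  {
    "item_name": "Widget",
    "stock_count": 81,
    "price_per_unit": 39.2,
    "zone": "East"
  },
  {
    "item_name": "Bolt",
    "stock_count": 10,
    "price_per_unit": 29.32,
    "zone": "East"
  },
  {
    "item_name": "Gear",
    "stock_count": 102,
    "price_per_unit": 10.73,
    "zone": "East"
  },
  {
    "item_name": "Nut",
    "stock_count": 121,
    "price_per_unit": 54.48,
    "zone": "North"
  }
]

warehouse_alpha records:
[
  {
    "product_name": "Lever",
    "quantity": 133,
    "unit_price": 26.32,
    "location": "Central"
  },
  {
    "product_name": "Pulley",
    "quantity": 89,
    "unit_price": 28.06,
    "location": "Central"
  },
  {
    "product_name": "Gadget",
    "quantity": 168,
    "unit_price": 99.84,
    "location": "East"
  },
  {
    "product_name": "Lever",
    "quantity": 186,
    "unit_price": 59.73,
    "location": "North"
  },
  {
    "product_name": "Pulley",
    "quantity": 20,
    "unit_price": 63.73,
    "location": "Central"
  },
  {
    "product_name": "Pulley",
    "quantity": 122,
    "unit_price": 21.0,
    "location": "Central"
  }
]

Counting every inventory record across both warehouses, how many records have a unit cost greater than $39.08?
7

Schema mapping: "price_per_unit" (warehouse_beta) = "unit_price" (warehouse_alpha) = unit cost

Records > $39.08 in warehouse_beta: 4
Records > $39.08 in warehouse_alpha: 3

Total count: 4 + 3 = 7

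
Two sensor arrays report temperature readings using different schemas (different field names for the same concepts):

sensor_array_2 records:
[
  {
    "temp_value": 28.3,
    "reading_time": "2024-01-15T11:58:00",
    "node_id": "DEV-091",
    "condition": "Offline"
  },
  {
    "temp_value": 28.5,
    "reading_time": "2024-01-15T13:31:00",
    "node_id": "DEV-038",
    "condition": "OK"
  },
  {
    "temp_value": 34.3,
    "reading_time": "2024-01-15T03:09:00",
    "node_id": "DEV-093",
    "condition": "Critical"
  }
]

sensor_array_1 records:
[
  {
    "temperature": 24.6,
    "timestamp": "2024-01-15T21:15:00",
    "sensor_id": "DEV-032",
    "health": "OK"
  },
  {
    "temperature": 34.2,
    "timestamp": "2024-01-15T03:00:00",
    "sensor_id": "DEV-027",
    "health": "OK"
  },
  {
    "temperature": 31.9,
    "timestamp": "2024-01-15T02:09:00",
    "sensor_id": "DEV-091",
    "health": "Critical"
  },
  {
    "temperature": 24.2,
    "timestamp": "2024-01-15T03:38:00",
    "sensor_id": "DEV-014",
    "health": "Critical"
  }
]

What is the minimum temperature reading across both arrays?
24.2

Schema mapping: "temp_value" (sensor_array_2) = "temperature" (sensor_array_1) = temperature reading

Minimum in sensor_array_2: 28.3
Minimum in sensor_array_1: 24.2

Overall minimum: min(28.3, 24.2) = 24.2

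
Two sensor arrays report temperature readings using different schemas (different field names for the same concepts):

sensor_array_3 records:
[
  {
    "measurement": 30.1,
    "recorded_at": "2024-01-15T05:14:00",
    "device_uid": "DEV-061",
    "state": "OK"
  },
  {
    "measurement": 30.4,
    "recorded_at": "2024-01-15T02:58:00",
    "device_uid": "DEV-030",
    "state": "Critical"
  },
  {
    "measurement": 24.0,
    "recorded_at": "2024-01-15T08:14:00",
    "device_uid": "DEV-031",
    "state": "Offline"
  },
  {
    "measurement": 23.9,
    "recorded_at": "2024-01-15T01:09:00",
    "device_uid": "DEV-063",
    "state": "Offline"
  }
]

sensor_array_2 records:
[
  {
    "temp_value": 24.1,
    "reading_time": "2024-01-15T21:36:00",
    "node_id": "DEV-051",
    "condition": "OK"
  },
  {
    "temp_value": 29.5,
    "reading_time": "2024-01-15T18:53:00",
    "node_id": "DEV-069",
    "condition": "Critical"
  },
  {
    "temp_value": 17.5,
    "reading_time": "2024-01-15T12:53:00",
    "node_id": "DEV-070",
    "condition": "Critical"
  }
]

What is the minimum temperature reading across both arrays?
17.5

Schema mapping: "measurement" (sensor_array_3) = "temp_value" (sensor_array_2) = temperature reading

Minimum in sensor_array_3: 23.9
Minimum in sensor_array_2: 17.5

Overall minimum: min(23.9, 17.5) = 17.5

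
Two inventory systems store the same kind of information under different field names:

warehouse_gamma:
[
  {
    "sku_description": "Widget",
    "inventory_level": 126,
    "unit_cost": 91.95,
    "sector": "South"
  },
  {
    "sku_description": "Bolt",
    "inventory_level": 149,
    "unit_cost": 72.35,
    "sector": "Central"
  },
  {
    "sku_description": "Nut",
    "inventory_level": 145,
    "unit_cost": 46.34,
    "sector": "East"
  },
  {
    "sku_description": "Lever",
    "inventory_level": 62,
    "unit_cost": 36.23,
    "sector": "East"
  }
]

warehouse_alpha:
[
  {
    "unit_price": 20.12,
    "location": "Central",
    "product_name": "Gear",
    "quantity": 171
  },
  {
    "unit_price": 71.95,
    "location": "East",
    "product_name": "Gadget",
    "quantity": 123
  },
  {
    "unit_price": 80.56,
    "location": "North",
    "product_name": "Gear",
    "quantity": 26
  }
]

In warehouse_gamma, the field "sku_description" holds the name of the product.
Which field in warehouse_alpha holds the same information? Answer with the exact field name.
product_name

In warehouse_gamma, "sku_description" holds the name of the product.
The fields in warehouse_alpha are: "unit_price", "location", "product_name", "quantity".
"product_name" is the match: the name refers to the same concept and its values are product-name strings (e.g. 'Gadget', 'Gear').
The other fields ("unit_price", "location", "quantity") hold different kinds of data.

So "sku_description" in warehouse_gamma corresponds to "product_name" in warehouse_alpha.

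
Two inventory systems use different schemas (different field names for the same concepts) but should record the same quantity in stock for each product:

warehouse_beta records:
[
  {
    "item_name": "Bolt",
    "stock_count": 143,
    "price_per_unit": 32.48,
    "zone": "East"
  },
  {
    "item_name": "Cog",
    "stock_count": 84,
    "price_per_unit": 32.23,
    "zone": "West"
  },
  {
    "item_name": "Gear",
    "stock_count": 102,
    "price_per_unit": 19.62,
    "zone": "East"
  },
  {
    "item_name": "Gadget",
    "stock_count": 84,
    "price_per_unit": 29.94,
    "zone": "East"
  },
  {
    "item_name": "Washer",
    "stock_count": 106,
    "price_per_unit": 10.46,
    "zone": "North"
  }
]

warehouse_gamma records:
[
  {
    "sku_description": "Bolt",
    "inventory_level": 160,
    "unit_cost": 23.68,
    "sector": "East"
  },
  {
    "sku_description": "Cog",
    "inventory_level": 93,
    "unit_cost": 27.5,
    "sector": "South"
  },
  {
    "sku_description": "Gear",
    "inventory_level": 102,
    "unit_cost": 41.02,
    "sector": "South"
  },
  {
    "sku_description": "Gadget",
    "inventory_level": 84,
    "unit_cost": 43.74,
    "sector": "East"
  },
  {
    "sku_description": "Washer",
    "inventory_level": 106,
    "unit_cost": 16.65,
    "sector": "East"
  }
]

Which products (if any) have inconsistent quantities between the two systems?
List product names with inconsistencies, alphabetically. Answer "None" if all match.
Bolt, Cog

Schema mappings:
- "item_name" (warehouse_beta) = "sku_description" (warehouse_gamma) = product name
- "stock_count" (warehouse_beta) = "inventory_level" (warehouse_gamma) = quantity

Comparison:
  Bolt: 143 vs 160 - MISMATCH
  Cog: 84 vs 93 - MISMATCH
  Gear: 102 vs 102 - MATCH
  Gadget: 84 vs 84 - MATCH
  Washer: 106 vs 106 - MATCH

Products with inconsistencies: Bolt, Cog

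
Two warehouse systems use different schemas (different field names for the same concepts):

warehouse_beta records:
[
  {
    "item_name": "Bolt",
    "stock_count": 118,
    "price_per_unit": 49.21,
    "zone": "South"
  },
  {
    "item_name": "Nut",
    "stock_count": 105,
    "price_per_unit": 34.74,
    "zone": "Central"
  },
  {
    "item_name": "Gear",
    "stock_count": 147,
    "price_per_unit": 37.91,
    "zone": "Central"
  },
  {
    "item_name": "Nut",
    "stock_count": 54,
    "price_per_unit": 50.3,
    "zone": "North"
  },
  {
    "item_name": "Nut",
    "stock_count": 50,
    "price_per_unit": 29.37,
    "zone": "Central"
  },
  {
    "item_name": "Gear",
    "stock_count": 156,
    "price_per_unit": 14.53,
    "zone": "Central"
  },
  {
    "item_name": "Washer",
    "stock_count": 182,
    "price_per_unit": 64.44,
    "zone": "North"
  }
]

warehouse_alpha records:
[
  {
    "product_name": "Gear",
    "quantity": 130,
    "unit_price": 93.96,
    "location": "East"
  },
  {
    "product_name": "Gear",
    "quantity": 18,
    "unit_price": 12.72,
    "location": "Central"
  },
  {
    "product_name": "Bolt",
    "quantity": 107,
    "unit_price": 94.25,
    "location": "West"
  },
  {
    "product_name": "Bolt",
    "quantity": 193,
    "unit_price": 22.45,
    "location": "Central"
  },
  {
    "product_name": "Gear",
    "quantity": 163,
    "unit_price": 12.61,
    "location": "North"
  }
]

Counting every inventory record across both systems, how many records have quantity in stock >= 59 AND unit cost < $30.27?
3

Schema mappings:
- "stock_count" (warehouse_beta) = "quantity" (warehouse_alpha) = quantity
- "price_per_unit" (warehouse_beta) = "unit_price" (warehouse_alpha) = unit cost

Records meeting both conditions in warehouse_beta: 1
Records meeting both conditions in warehouse_alpha: 2

Total: 1 + 2 = 3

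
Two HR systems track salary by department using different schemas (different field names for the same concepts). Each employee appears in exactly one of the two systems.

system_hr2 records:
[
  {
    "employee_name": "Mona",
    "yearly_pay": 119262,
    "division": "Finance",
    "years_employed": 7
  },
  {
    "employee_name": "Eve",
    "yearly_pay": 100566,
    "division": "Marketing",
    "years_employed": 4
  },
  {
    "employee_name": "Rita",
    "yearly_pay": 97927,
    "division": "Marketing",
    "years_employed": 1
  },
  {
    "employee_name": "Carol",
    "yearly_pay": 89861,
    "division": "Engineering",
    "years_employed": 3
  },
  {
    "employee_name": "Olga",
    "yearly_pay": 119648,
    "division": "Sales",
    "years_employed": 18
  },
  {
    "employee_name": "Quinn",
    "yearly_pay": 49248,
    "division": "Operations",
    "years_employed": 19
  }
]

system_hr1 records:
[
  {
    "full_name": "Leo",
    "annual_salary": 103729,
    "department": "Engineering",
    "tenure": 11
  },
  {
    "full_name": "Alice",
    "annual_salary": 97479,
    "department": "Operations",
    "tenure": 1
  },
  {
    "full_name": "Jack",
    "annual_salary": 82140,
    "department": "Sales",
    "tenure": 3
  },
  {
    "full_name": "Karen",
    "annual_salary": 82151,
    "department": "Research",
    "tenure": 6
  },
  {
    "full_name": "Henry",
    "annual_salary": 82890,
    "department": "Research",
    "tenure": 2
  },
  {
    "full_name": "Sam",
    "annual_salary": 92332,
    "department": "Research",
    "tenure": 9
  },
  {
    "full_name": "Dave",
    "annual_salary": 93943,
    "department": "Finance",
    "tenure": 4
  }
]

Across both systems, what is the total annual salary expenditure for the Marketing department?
198493

Schema mappings:
- "division" (system_hr2) = "department" (system_hr1) = department
- "yearly_pay" (system_hr2) = "annual_salary" (system_hr1) = salary

Marketing salaries from system_hr2: 198493
Marketing salaries from system_hr1: 0

Total: 198493 + 0 = 198493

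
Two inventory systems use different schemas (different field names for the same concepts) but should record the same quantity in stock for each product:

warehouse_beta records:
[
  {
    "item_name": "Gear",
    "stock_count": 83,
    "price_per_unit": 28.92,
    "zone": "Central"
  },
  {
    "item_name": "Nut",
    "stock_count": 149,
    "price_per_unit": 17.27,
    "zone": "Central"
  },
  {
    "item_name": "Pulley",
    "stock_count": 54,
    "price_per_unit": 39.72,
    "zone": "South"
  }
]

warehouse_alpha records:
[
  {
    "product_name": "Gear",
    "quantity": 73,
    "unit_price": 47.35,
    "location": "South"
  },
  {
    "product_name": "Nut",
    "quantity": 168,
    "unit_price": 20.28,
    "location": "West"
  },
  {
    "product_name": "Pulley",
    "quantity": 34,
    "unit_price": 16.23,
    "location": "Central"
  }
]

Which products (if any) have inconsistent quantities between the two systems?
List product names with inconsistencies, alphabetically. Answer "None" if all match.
Gear, Nut, Pulley

Schema mappings:
- "item_name" (warehouse_beta) = "product_name" (warehouse_alpha) = product name
- "stock_count" (warehouse_beta) = "quantity" (warehouse_alpha) = quantity

Comparison:
  Gear: 83 vs 73 - MISMATCH
  Nut: 149 vs 168 - MISMATCH
  Pulley: 54 vs 34 - MISMATCH

Products with inconsistencies: Gear, Nut, Pulley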